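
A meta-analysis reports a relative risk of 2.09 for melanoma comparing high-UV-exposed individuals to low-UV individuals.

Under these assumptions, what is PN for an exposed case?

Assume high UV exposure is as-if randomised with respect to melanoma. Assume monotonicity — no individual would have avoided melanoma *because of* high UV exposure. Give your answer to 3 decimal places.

Under exogeneity and monotonicity, PN = (RR − 1) / RR = 1 − 1/RR.
PN = (2.09 − 1) / 2.09 = 1.09 / 2.09 ≈ 0.5215

PN ≈ 0.522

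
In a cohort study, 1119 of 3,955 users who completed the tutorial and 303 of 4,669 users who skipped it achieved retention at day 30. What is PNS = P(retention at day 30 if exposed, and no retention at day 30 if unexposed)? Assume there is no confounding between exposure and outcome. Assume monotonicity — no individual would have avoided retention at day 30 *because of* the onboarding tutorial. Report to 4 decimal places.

PNS ≈ 0.2180

p₁ = P(outcome | exposed) = 1119/3955 = 0.28293
p₀ = P(outcome | unexposed) = 303/4669 = 0.064896
Under exogeneity and monotonicity, PNS = p₁ − p₀.
PNS = 0.28293 − 0.064896 = 0.21804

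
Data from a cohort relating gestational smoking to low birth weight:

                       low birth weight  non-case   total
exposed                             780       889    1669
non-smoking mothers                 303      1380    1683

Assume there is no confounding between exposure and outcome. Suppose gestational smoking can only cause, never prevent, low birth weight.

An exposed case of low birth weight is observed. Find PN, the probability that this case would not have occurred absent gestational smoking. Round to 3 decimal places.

p₁ = P(outcome | exposed) = 780/1669 = 0.46735
p₀ = P(outcome | unexposed) = 303/1683 = 0.18004
Under exogeneity and monotonicity, PN = (p₁ − p₀)/p₁.
PN = (0.46735 − 0.18004) / 0.46735 ≈ 0.6148

PN ≈ 0.615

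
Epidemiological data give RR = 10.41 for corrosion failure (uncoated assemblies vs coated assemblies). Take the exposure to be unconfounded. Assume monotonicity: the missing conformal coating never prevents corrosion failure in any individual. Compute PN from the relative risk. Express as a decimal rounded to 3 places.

Under exogeneity and monotonicity, PN = (RR − 1) / RR = 1 − 1/RR.
PN = (10.41 − 1) / 10.41 = 9.41 / 10.41 ≈ 0.9039

PN ≈ 0.904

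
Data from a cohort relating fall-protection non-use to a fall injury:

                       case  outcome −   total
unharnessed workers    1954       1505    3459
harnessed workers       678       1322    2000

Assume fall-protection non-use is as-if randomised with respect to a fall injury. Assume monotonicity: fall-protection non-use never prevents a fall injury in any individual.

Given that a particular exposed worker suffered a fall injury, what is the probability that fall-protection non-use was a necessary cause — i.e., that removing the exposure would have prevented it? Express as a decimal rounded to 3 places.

p₁ = P(outcome | exposed) = 1954/3459 = 0.5649
p₀ = P(outcome | unexposed) = 678/2000 = 0.339
Under exogeneity and monotonicity, PN = (p₁ − p₀) / p₁.
PN = (0.5649 − 0.339) / 0.5649 = 0.2259 / 0.5649 ≈ 0.3999

PN ≈ 0.400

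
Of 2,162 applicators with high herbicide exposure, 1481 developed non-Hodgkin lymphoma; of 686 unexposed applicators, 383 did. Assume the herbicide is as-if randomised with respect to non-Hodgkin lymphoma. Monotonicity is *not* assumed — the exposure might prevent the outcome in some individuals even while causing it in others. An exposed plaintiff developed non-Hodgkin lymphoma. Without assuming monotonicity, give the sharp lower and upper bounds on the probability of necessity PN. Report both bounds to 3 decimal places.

p₁ = P(outcome | exposed) = 1481/2162 = 0.68501
p₀ = P(outcome | unexposed) = 383/686 = 0.55831
Under exogeneity alone the bounds on PN are max{0,(p₁−p₀)/p₁} ≤ PN ≤ min{1,(1−p₀)/p₁}.
  lower = (p₁ − p₀)/p₁ = 0.1267 / 0.68501 ≈ 0.1850
  upper = min{1, (1 − p₀)/p₁} = 0.44169 / 0.68501 ≈ 0.6448

0.185 ≤ PN ≤ 0.645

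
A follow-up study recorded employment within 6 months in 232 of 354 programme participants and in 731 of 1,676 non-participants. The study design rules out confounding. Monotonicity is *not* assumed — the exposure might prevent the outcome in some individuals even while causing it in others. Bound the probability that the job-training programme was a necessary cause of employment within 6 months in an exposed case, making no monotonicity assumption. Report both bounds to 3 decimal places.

p₁ = P(outcome | exposed) = 232/354 = 0.65537
p₀ = P(outcome | unexposed) = 731/1676 = 0.43616
Under exogeneity alone the bounds on PN are max{0,(p₁−p₀)/p₁} ≤ PN ≤ min{1,(1−p₀)/p₁}.
  lower = (p₁ − p₀)/p₁ = 0.21921 / 0.65537 ≈ 0.3345
  upper = min{1, (1 − p₀)/p₁} = 0.56384 / 0.65537 ≈ 0.8603

0.334 ≤ PN ≤ 0.860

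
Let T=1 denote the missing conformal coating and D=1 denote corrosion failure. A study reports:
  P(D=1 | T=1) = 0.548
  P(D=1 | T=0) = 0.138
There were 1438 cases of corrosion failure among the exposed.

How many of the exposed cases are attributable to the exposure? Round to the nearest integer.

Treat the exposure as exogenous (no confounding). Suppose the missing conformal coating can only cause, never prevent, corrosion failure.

about 1076 cases

Let p₁ = 0.548, p₀ = 0.138.
PN = (p₁ − p₀)/p₁ = (0.548 − 0.138) / 0.548 ≈ 0.74818.
Attributable cases ≈ PN × (exposed cases) = 0.74818 × 1438 ≈ 1075.88.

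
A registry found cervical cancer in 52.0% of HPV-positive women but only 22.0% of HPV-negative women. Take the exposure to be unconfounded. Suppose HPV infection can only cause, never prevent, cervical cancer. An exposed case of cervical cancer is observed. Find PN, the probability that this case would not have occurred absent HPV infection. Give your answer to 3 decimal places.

p₁ = 0.52, p₀ = 0.22.
Under exogeneity and monotonicity, PN = (p₁ − p₀) / p₁.
PN = (0.52 − 0.22) / 0.52 = 0.3 / 0.52 ≈ 0.5769

PN ≈ 0.577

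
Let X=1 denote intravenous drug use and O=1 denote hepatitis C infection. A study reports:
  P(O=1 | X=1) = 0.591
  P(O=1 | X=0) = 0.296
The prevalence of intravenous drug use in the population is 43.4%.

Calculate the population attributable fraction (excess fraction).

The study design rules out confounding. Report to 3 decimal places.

PAF ≈ 0.302

Let p₁ = 0.591, p₀ = 0.296.
Overall risk P(Y=1) = π·p₁ + (1−π)·p₀ = 0.434×0.591 + 0.566×0.296 = 0.42403.
Under exogeneity, PAF = [P(Y=1) − p₀] / P(Y=1).
PAF = (0.42403 − 0.296) / 0.42403 ≈ 0.3019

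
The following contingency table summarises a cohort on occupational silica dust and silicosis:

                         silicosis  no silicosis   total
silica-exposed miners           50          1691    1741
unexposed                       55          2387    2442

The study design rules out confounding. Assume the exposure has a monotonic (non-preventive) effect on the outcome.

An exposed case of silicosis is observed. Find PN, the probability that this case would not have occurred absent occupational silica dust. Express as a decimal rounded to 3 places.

PN ≈ 0.216

p₁ = P(outcome | exposed) = 50/1741 = 0.028719
p₀ = P(outcome | unexposed) = 55/2442 = 0.022523
Under exogeneity and monotonicity, PN = (p₁ − p₀)/p₁.
PN = (0.028719 − 0.022523) / 0.028719 ≈ 0.2158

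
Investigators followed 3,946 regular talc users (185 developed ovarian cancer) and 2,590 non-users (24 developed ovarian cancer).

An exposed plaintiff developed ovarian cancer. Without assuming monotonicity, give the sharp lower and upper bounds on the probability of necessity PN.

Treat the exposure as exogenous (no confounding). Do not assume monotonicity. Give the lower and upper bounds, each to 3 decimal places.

p₁ = P(outcome | exposed) = 185/3946 = 0.046883
p₀ = P(outcome | unexposed) = 24/2590 = 0.0092664
Under exogeneity alone the bounds on PN are max{0,(p₁−p₀)/p₁} ≤ PN ≤ min{1,(1−p₀)/p₁}.
  lower = (p₁ − p₀)/p₁ = 0.037617 / 0.046883 ≈ 0.8023
  upper = min{1, (1 − p₀)/p₁} = 0.99073 / 0.046883 ≈ 21.1321 → capped at 1

0.802 ≤ PN ≤ 1.000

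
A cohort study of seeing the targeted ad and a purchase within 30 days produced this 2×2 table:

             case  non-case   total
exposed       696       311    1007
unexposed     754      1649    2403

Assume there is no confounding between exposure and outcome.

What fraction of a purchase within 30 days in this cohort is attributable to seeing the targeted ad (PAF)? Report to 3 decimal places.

p₁ = P(outcome | exposed) = 696/1007 = 0.69116
p₀ = P(outcome | unexposed) = 754/2403 = 0.31377
Exposure prevalence π = 1007/3410 = 0.29531; overall risk P(Y=1) = 0.42522.
Under exogeneity, PAF = [P(Y=1) − p₀]/P(Y=1).
PAF = (0.42522 − 0.31377) / 0.42522 ≈ 0.2621

PAF ≈ 0.262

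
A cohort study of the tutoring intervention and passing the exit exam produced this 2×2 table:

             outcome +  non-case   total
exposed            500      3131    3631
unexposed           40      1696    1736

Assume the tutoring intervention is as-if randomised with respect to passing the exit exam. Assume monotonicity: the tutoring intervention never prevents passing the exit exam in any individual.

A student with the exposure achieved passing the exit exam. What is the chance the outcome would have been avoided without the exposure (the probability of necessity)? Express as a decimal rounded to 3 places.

PN ≈ 0.833

p₁ = P(outcome | exposed) = 500/3631 = 0.1377
p₀ = P(outcome | unexposed) = 40/1736 = 0.023041
Under exogeneity and monotonicity, PN = (p₁ − p₀)/p₁.
PN = (0.1377 − 0.023041) / 0.1377 ≈ 0.8327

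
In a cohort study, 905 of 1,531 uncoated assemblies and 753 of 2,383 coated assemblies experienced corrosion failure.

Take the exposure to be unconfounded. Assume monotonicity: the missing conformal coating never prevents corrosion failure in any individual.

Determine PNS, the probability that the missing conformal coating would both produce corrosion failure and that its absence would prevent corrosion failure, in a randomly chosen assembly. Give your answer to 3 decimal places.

PNS ≈ 0.275

p₁ = P(outcome | exposed) = 905/1531 = 0.59112
p₀ = P(outcome | unexposed) = 753/2383 = 0.31599
Under exogeneity and monotonicity, PNS = p₁ − p₀.
PNS = 0.59112 − 0.31599 = 0.27513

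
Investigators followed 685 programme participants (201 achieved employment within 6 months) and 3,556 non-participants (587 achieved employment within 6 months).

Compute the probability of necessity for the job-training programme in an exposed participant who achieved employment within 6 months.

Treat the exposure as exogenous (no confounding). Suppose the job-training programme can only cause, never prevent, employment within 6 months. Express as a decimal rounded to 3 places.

PN ≈ 0.437

p₁ = P(outcome | exposed) = 201/685 = 0.29343
p₀ = P(outcome | unexposed) = 587/3556 = 0.16507
Under exogeneity and monotonicity, PN = (p₁ − p₀) / p₁.
PN = (0.29343 − 0.16507) / 0.29343 = 0.12836 / 0.29343 ≈ 0.4374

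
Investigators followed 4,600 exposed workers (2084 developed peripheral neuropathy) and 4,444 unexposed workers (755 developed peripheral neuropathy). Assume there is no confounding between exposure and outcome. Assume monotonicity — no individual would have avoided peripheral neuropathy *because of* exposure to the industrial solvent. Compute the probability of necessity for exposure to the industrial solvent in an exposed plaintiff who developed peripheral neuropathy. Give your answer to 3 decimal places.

PN ≈ 0.625

p₁ = P(outcome | exposed) = 2084/4600 = 0.45304
p₀ = P(outcome | unexposed) = 755/4444 = 0.16989
Under exogeneity and monotonicity, PN = (p₁ − p₀) / p₁.
PN = (0.45304 − 0.16989) / 0.45304 = 0.28315 / 0.45304 ≈ 0.6250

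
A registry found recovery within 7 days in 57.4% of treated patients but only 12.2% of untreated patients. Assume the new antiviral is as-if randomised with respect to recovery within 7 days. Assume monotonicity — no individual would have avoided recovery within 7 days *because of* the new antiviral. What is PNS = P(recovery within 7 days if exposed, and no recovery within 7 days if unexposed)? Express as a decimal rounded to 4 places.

p₁ = 0.574, p₀ = 0.122.
Under exogeneity and monotonicity, PNS = p₁ − p₀.
PNS = 0.574 − 0.122 = 0.452

PNS ≈ 0.4520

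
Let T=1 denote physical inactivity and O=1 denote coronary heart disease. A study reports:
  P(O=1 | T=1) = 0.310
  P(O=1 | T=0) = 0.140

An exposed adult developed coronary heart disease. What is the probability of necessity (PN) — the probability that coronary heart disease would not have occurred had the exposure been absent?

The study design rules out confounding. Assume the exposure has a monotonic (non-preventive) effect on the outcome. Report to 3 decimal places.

PN ≈ 0.548

Let p₁ = 0.31, p₀ = 0.14.
Under exogeneity and monotonicity, PN = (p₁ − p₀) / p₁.
PN = (0.31 − 0.14) / 0.31 = 0.17 / 0.31 ≈ 0.5484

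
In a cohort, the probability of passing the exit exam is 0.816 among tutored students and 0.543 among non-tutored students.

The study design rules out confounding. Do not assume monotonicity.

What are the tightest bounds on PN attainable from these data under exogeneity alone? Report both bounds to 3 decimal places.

Let p₁ = 0.816, p₀ = 0.543.
Under exogeneity alone the bounds on PN are max{0,(p₁−p₀)/p₁} ≤ PN ≤ min{1,(1−p₀)/p₁}.
  lower = (p₁ − p₀)/p₁ = 0.273 / 0.816 ≈ 0.3346
  upper = min{1, (1 − p₀)/p₁} = 0.457 / 0.816 ≈ 0.5600

0.335 ≤ PN ≤ 0.560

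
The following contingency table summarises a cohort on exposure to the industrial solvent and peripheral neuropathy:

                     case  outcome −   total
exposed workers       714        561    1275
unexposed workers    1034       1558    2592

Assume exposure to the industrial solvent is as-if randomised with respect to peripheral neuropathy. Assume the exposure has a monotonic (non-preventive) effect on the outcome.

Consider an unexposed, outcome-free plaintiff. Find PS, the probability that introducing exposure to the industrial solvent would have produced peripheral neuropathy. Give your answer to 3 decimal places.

p₁ = P(outcome | exposed) = 714/1275 = 0.56
p₀ = P(outcome | unexposed) = 1034/2592 = 0.39892
Under exogeneity and monotonicity, PS = (p₁ − p₀) / (1 − p₀).
PS = (0.56 − 0.39892) / (1 − 0.39892) = 0.16108 / 0.60108 ≈ 0.2680

PS ≈ 0.268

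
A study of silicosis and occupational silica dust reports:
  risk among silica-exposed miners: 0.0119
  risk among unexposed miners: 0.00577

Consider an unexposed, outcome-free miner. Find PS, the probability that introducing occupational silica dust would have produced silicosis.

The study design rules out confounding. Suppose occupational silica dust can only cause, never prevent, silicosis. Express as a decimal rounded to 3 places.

Let p₁ = 0.0119, p₀ = 0.00577.
Under exogeneity and monotonicity, PS = (p₁ − p₀) / (1 − p₀).
PS = (0.0119 − 0.00577) / (1 − 0.00577) = 0.00613 / 0.99423 ≈ 0.0062

PS ≈ 0.006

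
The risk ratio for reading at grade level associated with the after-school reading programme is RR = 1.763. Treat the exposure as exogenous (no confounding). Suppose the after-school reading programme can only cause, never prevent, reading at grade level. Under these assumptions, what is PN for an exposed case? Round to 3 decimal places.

Under exogeneity and monotonicity, PN = (RR − 1) / RR = 1 − 1/RR.
PN = (1.763 − 1) / 1.763 = 0.763 / 1.763 ≈ 0.4328

PN ≈ 0.433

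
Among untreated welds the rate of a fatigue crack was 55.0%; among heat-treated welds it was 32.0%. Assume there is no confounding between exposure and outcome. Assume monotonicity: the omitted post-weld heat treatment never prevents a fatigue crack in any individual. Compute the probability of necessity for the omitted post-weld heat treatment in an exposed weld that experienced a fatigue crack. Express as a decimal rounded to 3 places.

p₁ = 0.55, p₀ = 0.32.
Under exogeneity and monotonicity, PN = (p₁ − p₀) / p₁.
PN = (0.55 − 0.32) / 0.55 = 0.23 / 0.55 ≈ 0.4182

PN ≈ 0.418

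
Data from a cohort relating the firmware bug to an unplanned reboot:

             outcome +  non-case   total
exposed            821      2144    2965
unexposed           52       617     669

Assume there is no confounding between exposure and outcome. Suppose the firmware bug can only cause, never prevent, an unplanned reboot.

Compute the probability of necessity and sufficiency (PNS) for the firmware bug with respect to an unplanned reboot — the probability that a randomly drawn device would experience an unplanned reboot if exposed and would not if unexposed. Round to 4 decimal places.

p₁ = P(outcome | exposed) = 821/2965 = 0.2769
p₀ = P(outcome | unexposed) = 52/669 = 0.077728
Under exogeneity and monotonicity, PNS = p₁ − p₀.
PNS = 0.2769 − 0.077728 = 0.19917

PNS ≈ 0.1992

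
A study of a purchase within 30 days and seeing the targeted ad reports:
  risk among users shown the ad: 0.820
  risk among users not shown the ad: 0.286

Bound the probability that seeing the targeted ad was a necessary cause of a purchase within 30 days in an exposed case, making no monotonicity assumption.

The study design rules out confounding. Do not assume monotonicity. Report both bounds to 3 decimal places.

0.651 ≤ PN ≤ 0.871

Let p₁ = 0.82, p₀ = 0.286.
Under exogeneity alone the bounds on PN are max{0,(p₁−p₀)/p₁} ≤ PN ≤ min{1,(1−p₀)/p₁}.
  lower = (p₁ − p₀)/p₁ = 0.534 / 0.82 ≈ 0.6512
  upper = min{1, (1 − p₀)/p₁} = 0.714 / 0.82 ≈ 0.8707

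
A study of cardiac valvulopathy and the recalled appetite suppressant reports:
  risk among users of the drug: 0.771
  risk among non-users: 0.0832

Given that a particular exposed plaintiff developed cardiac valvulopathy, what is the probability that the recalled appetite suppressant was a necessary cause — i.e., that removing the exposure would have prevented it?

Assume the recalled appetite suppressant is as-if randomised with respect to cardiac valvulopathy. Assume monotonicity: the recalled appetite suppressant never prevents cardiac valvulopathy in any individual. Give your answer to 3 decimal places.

PN ≈ 0.892

Let p₁ = 0.771, p₀ = 0.0832.
Under exogeneity and monotonicity, PN = (p₁ − p₀) / p₁.
PN = (0.771 − 0.0832) / 0.771 = 0.6878 / 0.771 ≈ 0.8921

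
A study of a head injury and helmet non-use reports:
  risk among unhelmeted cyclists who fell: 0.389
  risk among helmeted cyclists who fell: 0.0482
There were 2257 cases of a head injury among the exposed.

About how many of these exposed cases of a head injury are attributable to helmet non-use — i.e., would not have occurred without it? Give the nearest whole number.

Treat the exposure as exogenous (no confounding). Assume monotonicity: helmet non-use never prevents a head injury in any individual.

about 1977 cases

Let p₁ = 0.389, p₀ = 0.0482.
PN = (p₁ − p₀)/p₁ = (0.389 − 0.0482) / 0.389 ≈ 0.87609.
Attributable cases ≈ PN × (exposed cases) = 0.87609 × 2257 ≈ 1977.34.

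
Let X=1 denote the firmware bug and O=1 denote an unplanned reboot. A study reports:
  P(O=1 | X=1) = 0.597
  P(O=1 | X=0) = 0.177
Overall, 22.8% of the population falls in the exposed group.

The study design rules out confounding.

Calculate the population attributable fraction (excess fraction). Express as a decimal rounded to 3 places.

PAF ≈ 0.351

Let p₁ = 0.597, p₀ = 0.177.
Overall risk P(Y=1) = π·p₁ + (1−π)·p₀ = 0.228×0.597 + 0.772×0.177 = 0.27276.
Under exogeneity, PAF = [P(Y=1) − p₀] / P(Y=1).
PAF = (0.27276 − 0.177) / 0.27276 ≈ 0.3511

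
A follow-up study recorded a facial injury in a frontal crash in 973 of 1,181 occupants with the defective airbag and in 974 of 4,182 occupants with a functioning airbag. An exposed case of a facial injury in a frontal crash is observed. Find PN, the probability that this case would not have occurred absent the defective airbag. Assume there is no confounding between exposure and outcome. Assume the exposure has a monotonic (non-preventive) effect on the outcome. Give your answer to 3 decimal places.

p₁ = P(outcome | exposed) = 973/1181 = 0.82388
p₀ = P(outcome | unexposed) = 974/4182 = 0.2329
Under exogeneity and monotonicity, PN = (p₁ − p₀) / p₁.
PN = (0.82388 − 0.2329) / 0.82388 = 0.59098 / 0.82388 ≈ 0.7173

PN ≈ 0.717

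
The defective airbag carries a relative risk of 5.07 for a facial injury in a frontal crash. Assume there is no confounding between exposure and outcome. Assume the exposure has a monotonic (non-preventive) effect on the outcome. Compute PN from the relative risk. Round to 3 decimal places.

PN ≈ 0.803

Under exogeneity and monotonicity, PN = (RR − 1) / RR = 1 − 1/RR.
PN = (5.07 − 1) / 5.07 = 4.07 / 5.07 ≈ 0.8028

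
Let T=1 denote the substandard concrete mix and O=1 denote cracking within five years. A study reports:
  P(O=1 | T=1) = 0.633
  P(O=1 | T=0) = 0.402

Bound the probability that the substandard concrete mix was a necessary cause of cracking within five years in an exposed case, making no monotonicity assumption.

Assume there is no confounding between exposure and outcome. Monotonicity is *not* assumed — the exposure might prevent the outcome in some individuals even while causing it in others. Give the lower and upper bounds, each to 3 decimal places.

0.365 ≤ PN ≤ 0.945

Let p₁ = 0.633, p₀ = 0.402.
Under exogeneity alone the bounds on PN are max{0,(p₁−p₀)/p₁} ≤ PN ≤ min{1,(1−p₀)/p₁}.
  lower = (p₁ − p₀)/p₁ = 0.231 / 0.633 ≈ 0.3649
  upper = min{1, (1 − p₀)/p₁} = 0.598 / 0.633 ≈ 0.9447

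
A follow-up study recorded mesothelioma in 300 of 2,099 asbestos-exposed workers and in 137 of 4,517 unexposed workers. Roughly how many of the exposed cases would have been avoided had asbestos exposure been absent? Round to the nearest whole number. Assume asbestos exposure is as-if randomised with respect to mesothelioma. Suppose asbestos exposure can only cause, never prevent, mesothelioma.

about 236 cases

p₁ = P(outcome | exposed) = 300/2099 = 0.14293
p₀ = P(outcome | unexposed) = 137/4517 = 0.03033
PN = (p₁ − p₀)/p₁ = (0.14293 − 0.03033) / 0.14293 ≈ 0.78779.
Attributable cases ≈ PN × (exposed cases) = 0.78779 × 300 ≈ 236.34.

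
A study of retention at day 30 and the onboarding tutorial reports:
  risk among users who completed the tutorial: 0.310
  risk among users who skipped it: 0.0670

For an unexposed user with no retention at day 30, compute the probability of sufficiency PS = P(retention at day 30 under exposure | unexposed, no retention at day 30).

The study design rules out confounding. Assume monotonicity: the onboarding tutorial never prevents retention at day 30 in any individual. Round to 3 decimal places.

PS ≈ 0.260

Let p₁ = 0.31, p₀ = 0.067.
Under exogeneity and monotonicity, PS = (p₁ − p₀) / (1 − p₀).
PS = (0.31 − 0.067) / (1 − 0.067) = 0.243 / 0.933 ≈ 0.2605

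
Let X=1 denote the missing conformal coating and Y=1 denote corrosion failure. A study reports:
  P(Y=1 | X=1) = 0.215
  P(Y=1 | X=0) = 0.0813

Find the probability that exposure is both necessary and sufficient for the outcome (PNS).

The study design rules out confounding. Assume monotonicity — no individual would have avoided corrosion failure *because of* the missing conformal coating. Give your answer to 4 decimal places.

Let p₁ = 0.215, p₀ = 0.0813.
Under exogeneity and monotonicity, PNS = p₁ − p₀.
PNS = 0.215 − 0.0813 = 0.1337

PNS ≈ 0.1337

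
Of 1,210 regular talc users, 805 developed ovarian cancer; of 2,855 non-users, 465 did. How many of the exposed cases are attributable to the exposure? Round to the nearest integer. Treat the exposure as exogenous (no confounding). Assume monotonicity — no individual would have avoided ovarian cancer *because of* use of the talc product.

about 608 cases

p₁ = P(outcome | exposed) = 805/1210 = 0.66529
p₀ = P(outcome | unexposed) = 465/2855 = 0.16287
PN = (p₁ − p₀)/p₁ = (0.66529 − 0.16287) / 0.66529 ≈ 0.75519.
Attributable cases ≈ PN × (exposed cases) = 0.75519 × 805 ≈ 607.92.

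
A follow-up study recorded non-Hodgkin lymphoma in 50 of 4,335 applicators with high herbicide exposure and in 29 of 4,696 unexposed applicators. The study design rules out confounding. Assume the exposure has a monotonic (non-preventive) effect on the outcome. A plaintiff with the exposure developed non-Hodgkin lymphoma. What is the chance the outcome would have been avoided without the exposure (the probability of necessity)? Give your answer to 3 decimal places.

PN ≈ 0.465

p₁ = P(outcome | exposed) = 50/4335 = 0.011534
p₀ = P(outcome | unexposed) = 29/4696 = 0.0061755
Under exogeneity and monotonicity, PN = (p₁ − p₀) / p₁.
PN = (0.011534 − 0.0061755) / 0.011534 = 0.0053586 / 0.011534 ≈ 0.4646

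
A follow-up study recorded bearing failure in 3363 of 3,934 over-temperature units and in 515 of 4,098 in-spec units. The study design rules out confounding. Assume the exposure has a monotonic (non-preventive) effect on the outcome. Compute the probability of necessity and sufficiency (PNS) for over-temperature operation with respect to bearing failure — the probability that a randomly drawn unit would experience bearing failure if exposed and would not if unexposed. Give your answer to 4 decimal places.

p₁ = P(outcome | exposed) = 3363/3934 = 0.85486
p₀ = P(outcome | unexposed) = 515/4098 = 0.12567
Under exogeneity and monotonicity, PNS = p₁ − p₀.
PNS = 0.85486 − 0.12567 = 0.72918

PNS ≈ 0.7292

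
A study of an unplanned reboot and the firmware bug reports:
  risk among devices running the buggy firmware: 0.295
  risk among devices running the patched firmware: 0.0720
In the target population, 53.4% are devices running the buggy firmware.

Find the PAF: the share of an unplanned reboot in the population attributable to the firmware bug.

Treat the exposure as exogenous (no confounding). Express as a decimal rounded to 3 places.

PAF ≈ 0.623

Let p₁ = 0.295, p₀ = 0.072.
Overall risk P(Y=1) = π·p₁ + (1−π)·p₀ = 0.534×0.295 + 0.466×0.072 = 0.19108.
Under exogeneity, PAF = [P(Y=1) − p₀] / P(Y=1).
PAF = (0.19108 − 0.072) / 0.19108 ≈ 0.6232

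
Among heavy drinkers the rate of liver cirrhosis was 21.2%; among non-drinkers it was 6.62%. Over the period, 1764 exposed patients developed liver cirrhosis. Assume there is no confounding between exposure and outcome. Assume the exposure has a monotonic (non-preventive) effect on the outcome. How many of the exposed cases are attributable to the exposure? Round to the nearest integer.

about 1213 cases

p₁ = 0.212, p₀ = 0.0662.
PN = (p₁ − p₀)/p₁ = (0.212 − 0.0662) / 0.212 ≈ 0.68774.
Attributable cases ≈ PN × (exposed cases) = 0.68774 × 1764 ≈ 1213.17.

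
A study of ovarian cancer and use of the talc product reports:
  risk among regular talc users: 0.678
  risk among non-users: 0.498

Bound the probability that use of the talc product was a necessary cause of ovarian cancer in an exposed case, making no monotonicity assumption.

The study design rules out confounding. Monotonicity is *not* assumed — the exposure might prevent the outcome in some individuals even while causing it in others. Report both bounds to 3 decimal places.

Let p₁ = 0.678, p₀ = 0.498.
Under exogeneity alone the bounds on PN are max{0,(p₁−p₀)/p₁} ≤ PN ≤ min{1,(1−p₀)/p₁}.
  lower = (p₁ − p₀)/p₁ = 0.18 / 0.678 ≈ 0.2655
  upper = min{1, (1 − p₀)/p₁} = 0.502 / 0.678 ≈ 0.7404

0.265 ≤ PN ≤ 0.740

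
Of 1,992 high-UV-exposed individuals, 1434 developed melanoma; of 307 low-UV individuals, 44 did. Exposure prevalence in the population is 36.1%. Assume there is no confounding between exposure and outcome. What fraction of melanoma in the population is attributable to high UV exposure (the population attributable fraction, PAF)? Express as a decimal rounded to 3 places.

p₁ = P(outcome | exposed) = 1434/1992 = 0.71988
p₀ = P(outcome | unexposed) = 44/307 = 0.14332
Overall risk P(Y=1) = π·p₁ + (1−π)·p₀ = 0.361×0.71988 + 0.639×0.14332 = 0.35146.
Under exogeneity, PAF = [P(Y=1) − p₀] / P(Y=1).
PAF = (0.35146 − 0.14332) / 0.35146 ≈ 0.5922

PAF ≈ 0.592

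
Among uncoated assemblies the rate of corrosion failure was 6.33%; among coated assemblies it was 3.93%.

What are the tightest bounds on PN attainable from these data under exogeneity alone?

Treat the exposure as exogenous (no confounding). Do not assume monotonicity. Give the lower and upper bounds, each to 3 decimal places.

p₁ = 0.0633, p₀ = 0.0393.
Under exogeneity alone the bounds on PN are max{0,(p₁−p₀)/p₁} ≤ PN ≤ min{1,(1−p₀)/p₁}.
  lower = (p₁ − p₀)/p₁ = 0.024 / 0.0633 ≈ 0.3791
  upper = min{1, (1 − p₀)/p₁} = 0.9607 / 0.0633 ≈ 15.1769 → capped at 1

0.379 ≤ PN ≤ 1.000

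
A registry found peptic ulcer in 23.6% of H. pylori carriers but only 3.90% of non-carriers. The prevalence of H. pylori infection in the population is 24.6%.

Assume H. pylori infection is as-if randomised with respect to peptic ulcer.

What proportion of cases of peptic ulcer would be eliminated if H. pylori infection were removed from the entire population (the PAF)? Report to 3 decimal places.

p₁ = 0.236, p₀ = 0.039.
Overall risk P(Y=1) = π·p₁ + (1−π)·p₀ = 0.246×0.236 + 0.754×0.039 = 0.087462.
Under exogeneity, PAF = [P(Y=1) − p₀] / P(Y=1).
PAF = (0.087462 − 0.039) / 0.087462 ≈ 0.5541

PAF ≈ 0.554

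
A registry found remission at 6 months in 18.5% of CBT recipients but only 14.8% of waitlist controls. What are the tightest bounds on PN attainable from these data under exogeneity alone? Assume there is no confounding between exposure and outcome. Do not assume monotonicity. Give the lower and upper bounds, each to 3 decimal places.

0.200 ≤ PN ≤ 1.000

p₁ = 0.185, p₀ = 0.148.
Under exogeneity alone the bounds on PN are max{0,(p₁−p₀)/p₁} ≤ PN ≤ min{1,(1−p₀)/p₁}.
  lower = (p₁ − p₀)/p₁ = 0.037 / 0.185 ≈ 0.2000
  upper = min{1, (1 − p₀)/p₁} = 0.852 / 0.185 ≈ 4.6054 → capped at 1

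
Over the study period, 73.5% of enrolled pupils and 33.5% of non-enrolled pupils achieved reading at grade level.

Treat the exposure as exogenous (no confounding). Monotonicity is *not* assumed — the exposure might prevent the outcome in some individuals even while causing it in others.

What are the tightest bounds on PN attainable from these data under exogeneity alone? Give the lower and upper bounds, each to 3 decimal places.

p₁ = 0.735, p₀ = 0.335.
Under exogeneity alone the bounds on PN are max{0,(p₁−p₀)/p₁} ≤ PN ≤ min{1,(1−p₀)/p₁}.
  lower = (p₁ − p₀)/p₁ = 0.4 / 0.735 ≈ 0.5442
  upper = min{1, (1 − p₀)/p₁} = 0.665 / 0.735 ≈ 0.9048

0.544 ≤ PN ≤ 0.905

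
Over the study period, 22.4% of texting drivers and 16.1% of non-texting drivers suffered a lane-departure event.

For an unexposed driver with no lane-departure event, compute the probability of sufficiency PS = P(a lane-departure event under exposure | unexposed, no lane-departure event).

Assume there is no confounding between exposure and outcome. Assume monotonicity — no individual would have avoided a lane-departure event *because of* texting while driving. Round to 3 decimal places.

p₁ = 0.224, p₀ = 0.161.
Under exogeneity and monotonicity, PS = (p₁ − p₀) / (1 − p₀).
PS = (0.224 − 0.161) / (1 − 0.161) = 0.063 / 0.839 ≈ 0.0751

PS ≈ 0.075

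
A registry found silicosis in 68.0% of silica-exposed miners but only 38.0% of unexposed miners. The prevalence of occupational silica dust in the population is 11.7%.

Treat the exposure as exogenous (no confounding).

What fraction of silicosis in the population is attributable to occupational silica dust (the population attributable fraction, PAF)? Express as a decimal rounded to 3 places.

PAF ≈ 0.085

p₁ = 0.68, p₀ = 0.38.
Overall risk P(Y=1) = π·p₁ + (1−π)·p₀ = 0.117×0.68 + 0.883×0.38 = 0.4151.
Under exogeneity, PAF = [P(Y=1) − p₀] / P(Y=1).
PAF = (0.4151 − 0.38) / 0.4151 ≈ 0.0846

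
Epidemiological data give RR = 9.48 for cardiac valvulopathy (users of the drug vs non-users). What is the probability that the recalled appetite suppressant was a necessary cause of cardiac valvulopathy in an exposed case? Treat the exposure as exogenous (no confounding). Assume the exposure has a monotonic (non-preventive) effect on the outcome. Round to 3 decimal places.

Under exogeneity and monotonicity, PN = (RR − 1) / RR = 1 − 1/RR.
PN = (9.48 − 1) / 9.48 = 8.48 / 9.48 ≈ 0.8945

PN ≈ 0.895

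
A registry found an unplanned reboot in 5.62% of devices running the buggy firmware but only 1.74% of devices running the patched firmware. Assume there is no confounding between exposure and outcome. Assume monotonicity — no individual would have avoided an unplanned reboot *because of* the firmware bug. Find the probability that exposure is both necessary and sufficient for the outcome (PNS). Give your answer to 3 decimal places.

p₁ = 0.0562, p₀ = 0.0174.
Under exogeneity and monotonicity, PNS = p₁ − p₀.
PNS = 0.0562 − 0.0174 = 0.0388

PNS ≈ 0.039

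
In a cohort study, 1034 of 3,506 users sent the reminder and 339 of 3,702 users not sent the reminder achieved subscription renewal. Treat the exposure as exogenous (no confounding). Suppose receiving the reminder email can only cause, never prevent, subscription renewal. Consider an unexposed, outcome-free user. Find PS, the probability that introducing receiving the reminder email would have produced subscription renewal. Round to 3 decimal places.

p₁ = P(outcome | exposed) = 1034/3506 = 0.29492
p₀ = P(outcome | unexposed) = 339/3702 = 0.091572
Under exogeneity and monotonicity, PS = (p₁ − p₀) / (1 − p₀).
PS = (0.29492 − 0.091572) / (1 − 0.091572) = 0.20335 / 0.90843 ≈ 0.2238

PS ≈ 0.224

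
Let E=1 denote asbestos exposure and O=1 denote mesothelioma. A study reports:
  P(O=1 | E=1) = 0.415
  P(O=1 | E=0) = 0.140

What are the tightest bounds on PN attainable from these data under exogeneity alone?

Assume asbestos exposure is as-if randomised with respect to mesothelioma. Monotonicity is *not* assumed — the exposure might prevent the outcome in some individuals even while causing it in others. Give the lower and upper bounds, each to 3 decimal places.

0.663 ≤ PN ≤ 1.000

Let p₁ = 0.415, p₀ = 0.14.
Under exogeneity alone the bounds on PN are max{0,(p₁−p₀)/p₁} ≤ PN ≤ min{1,(1−p₀)/p₁}.
  lower = (p₁ − p₀)/p₁ = 0.275 / 0.415 ≈ 0.6627
  upper = min{1, (1 − p₀)/p₁} = 0.86 / 0.415 ≈ 2.0723 → capped at 1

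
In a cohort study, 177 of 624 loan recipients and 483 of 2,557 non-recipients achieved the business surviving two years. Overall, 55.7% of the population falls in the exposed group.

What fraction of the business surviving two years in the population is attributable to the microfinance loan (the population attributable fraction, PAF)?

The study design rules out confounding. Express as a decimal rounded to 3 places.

PAF ≈ 0.218

p₁ = P(outcome | exposed) = 177/624 = 0.28365
p₀ = P(outcome | unexposed) = 483/2557 = 0.18889
Overall risk P(Y=1) = π·p₁ + (1−π)·p₀ = 0.557×0.28365 + 0.443×0.18889 = 0.24167.
Under exogeneity, PAF = [P(Y=1) − p₀] / P(Y=1).
PAF = (0.24167 − 0.18889) / 0.24167 ≈ 0.2184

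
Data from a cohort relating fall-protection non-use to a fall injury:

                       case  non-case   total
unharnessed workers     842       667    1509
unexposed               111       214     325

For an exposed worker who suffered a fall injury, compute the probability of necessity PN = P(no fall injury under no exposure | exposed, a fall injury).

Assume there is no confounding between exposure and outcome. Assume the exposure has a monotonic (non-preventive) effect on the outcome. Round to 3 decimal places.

PN ≈ 0.388

p₁ = P(outcome | exposed) = 842/1509 = 0.55799
p₀ = P(outcome | unexposed) = 111/325 = 0.34154
Under exogeneity and monotonicity, PN = (p₁ − p₀)/p₁.
PN = (0.55799 − 0.34154) / 0.55799 ≈ 0.3879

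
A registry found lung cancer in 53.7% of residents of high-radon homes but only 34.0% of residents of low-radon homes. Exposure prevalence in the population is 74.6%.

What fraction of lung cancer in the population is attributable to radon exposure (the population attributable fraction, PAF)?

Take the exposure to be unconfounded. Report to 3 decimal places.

p₁ = 0.537, p₀ = 0.34.
Overall risk P(Y=1) = π·p₁ + (1−π)·p₀ = 0.746×0.537 + 0.254×0.34 = 0.48696.
Under exogeneity, PAF = [P(Y=1) − p₀] / P(Y=1).
PAF = (0.48696 − 0.34) / 0.48696 ≈ 0.3018

PAF ≈ 0.302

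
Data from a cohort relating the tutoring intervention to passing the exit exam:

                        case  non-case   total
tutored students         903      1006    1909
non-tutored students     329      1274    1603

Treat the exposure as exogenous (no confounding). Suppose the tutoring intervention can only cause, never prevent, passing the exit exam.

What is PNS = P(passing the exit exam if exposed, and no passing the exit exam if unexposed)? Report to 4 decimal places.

p₁ = P(outcome | exposed) = 903/1909 = 0.47302
p₀ = P(outcome | unexposed) = 329/1603 = 0.20524
Under exogeneity and monotonicity, PNS = p₁ − p₀.
PNS = 0.47302 − 0.20524 = 0.26778

PNS ≈ 0.2678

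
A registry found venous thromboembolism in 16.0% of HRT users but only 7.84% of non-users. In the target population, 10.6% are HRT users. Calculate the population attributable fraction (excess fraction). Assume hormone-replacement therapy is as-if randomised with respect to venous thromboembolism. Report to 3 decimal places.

p₁ = 0.16, p₀ = 0.0784.
Overall risk P(Y=1) = π·p₁ + (1−π)·p₀ = 0.106×0.16 + 0.894×0.0784 = 0.08705.
Under exogeneity, PAF = [P(Y=1) − p₀] / P(Y=1).
PAF = (0.08705 − 0.0784) / 0.08705 ≈ 0.0994

PAF ≈ 0.099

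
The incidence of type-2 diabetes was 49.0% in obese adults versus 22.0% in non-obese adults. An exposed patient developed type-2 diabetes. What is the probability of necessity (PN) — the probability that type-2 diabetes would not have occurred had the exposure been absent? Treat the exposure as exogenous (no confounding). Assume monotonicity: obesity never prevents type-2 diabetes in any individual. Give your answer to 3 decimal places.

PN ≈ 0.551

p₁ = 0.49, p₀ = 0.22.
Under exogeneity and monotonicity, PN = (p₁ − p₀) / p₁.
PN = (0.49 − 0.22) / 0.49 = 0.27 / 0.49 ≈ 0.5510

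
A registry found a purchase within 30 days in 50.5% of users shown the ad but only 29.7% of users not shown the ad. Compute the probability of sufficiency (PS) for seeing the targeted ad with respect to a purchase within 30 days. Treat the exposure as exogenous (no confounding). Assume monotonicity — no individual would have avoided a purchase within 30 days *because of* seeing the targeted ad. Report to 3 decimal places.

PS ≈ 0.296

p₁ = 0.505, p₀ = 0.297.
Under exogeneity and monotonicity, PS = (p₁ − p₀) / (1 − p₀).
PS = (0.505 − 0.297) / (1 − 0.297) = 0.208 / 0.703 ≈ 0.2959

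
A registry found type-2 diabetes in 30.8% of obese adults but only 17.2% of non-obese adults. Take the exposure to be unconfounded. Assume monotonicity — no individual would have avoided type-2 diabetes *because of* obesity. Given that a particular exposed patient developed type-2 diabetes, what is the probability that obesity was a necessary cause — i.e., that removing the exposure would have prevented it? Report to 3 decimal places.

p₁ = 0.308, p₀ = 0.172.
Under exogeneity and monotonicity, PN = (p₁ − p₀) / p₁.
PN = (0.308 − 0.172) / 0.308 = 0.136 / 0.308 ≈ 0.4416

PN ≈ 0.442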